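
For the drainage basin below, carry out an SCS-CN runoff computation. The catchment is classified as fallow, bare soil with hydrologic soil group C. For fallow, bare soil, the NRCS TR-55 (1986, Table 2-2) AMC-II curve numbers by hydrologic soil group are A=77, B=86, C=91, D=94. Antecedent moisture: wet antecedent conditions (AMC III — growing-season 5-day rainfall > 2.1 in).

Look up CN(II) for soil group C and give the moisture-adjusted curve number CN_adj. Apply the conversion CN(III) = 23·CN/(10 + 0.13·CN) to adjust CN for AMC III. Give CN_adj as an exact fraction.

CN_adj = 209300/2183 ≈ 95.877

NRCS table: fallow, bare soil, soil group C → CN(II) = 91
CN(III) from CN(II)=91: (23·91)/(10 + 0.13·91) = 209300/2183 ≈ 95.877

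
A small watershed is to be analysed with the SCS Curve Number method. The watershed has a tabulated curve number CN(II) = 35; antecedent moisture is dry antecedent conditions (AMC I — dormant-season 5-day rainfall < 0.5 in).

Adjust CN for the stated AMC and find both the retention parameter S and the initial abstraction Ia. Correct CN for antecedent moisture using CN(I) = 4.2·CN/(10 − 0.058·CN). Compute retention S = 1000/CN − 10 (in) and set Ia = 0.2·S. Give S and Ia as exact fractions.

Adjust CN=35 to AMC I: 4.2·35/(10 − 0.058·35) → 147 ÷ (797/100) = 14700/797 ≈ 18.444
Retention S: 1000/CN − 10 with CN=18.444 → S = 6500/147 ≈ 44.218 in
Ia = 0.2S: 0.2·44.218 = 8.844 in (exactly 1300/147)

S = 6500/147 in ≈ 44.218 in; Ia = 1300/147 in ≈ 8.844 in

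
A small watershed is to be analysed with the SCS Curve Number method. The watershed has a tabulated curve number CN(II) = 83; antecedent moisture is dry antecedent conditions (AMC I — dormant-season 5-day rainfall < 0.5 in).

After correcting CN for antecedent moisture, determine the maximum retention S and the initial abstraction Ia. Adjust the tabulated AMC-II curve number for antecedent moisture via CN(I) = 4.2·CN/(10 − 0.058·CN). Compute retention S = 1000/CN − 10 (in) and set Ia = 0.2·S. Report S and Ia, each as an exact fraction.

Adjust CN=83 to AMC I: 4.2·83/(10 − 0.058·83) → (1743/5) ÷ (2593/500) = 174300/2593 ≈ 67.219
Retention S: 1000/CN − 10 with CN=67.219 → S = 8500/1743 ≈ 4.877 in
Ia = 0.2S: 0.2·4.877 = 0.975 in (exactly 1700/1743)

S = 8500/1743 in ≈ 4.877 in; Ia = 1700/1743 in ≈ 0.975 in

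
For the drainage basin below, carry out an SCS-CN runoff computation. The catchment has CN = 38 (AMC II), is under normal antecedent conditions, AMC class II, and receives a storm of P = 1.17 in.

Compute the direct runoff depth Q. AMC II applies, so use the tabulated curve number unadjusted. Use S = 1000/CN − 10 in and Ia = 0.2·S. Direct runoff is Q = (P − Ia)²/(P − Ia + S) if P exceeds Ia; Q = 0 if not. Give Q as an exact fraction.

Average conditions: CN = 38 (no AMC adjustment).
Max retention: S = 1000/38 − 10 = 310/19 in (≈ 16.316 in)
Initial abstraction Ia = S/5 = (310/19)/5 = 62/19 ≈ 3.263 in
P = 1.170 ≤ Ia = 3.263 in: entire storm abstracted, Q = 0.

Q = 0 in ≈ 0.000 in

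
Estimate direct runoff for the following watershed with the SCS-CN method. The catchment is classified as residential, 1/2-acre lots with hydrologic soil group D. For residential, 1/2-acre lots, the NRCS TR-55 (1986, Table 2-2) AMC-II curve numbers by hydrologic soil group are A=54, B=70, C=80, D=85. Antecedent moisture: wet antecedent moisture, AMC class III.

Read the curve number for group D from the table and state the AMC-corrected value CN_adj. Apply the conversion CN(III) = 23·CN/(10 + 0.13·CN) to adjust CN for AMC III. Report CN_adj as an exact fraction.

CN_adj = 39100/421 ≈ 92.874

NRCS table: residential, 1/2-acre lots, soil group D → CN(II) = 85
Adjust CN=85 to AMC III: 23·85/(10 + 0.13·85) → 1955 ÷ (421/20) = 39100/421 ≈ 92.874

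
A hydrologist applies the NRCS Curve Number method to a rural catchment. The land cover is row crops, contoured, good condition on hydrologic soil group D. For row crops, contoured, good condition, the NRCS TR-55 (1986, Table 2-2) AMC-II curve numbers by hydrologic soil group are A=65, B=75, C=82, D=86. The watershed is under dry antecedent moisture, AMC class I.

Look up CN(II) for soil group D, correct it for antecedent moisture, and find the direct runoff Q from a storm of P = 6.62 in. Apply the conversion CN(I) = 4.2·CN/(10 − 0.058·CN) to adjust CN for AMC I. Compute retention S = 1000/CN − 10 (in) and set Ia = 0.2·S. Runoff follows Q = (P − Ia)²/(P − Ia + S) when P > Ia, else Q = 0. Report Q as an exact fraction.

Q = 1421214601/404408550 in ≈ 3.514 in

NRCS table: row crops, contoured, good condition, soil group D → CN(II) = 86
Adjust CN=86 to AMC I: 4.2·86/(10 − 0.058·86) → (1806/5) ÷ (1253/250) = 12900/179 ≈ 72.067
S = 1000/(12900/179) − 10 = 500/129 in ≈ 3.876 in
Initial abstraction Ia = S/5 = (500/129)/5 = 100/129 ≈ 0.775 in
P − Ia = 6.620 − 0.775 = 37699/6450 ≈ 5.845 in (> 0, runoff occurs)
Q = (37699/6450)²/((37699/6450) + 500/129) = (1421214601/41602500)/(62699/6450) = 1421214601/404408550 in ≈ 3.514 in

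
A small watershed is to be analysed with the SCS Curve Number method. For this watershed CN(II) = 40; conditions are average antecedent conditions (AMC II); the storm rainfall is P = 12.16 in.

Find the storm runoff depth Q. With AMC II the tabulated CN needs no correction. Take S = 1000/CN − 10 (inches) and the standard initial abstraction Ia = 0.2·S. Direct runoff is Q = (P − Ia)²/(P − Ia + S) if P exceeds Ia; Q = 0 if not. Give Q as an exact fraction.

Q = 52441/15100 in ≈ 3.473 in

CN(II) = 40; AMC II needs no correction.
Retention S: 1000/CN − 10 with CN=40.000 → S = 15 ≈ 15.000 in
Ia = 0.2·15 = 3 in ≈ 3.000 in
Since P=12.160 > Ia=3.000: effective rainfall P−Ia = 229/25 in
Runoff Q = (P−Ia)²/(P−Ia+S) = (9.160)²/(9.160+15.000) = 52441/15100 ≈ 3.473 in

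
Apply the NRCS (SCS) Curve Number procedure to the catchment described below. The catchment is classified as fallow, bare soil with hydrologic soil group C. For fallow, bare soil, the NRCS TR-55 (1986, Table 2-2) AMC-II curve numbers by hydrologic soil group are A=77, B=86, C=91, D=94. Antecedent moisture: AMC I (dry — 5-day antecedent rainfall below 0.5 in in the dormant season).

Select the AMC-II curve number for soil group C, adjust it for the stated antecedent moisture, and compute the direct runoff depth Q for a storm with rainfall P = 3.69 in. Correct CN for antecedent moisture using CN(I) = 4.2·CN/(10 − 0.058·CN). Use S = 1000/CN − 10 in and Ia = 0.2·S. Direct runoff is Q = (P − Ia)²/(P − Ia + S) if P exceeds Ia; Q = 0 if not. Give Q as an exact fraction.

NRCS table: fallow, bare soil, soil group C → CN(II) = 91
Dry (AMC I): CN(I) = 4.2·91/(10 − 0.058·91) = (1911/5)/(2361/500) = 63700/787 ≈ 80.940
Retention S: 1000/CN − 10 with CN=80.940 → S = 1500/637 ≈ 2.355 in
Initial abstraction Ia = S/5 = (1500/637)/5 = 300/637 ≈ 0.471 in
Excess rainfall: 3.690 − 0.471 = 3.219 in; P > Ia so Q > 0
Runoff Q = (P−Ia)²/(P−Ia+S) = (3.219)²/(3.219+2.355) = 14015577603/7538958700 ≈ 1.859 in

Q = 14015577603/7538958700 in ≈ 1.859 in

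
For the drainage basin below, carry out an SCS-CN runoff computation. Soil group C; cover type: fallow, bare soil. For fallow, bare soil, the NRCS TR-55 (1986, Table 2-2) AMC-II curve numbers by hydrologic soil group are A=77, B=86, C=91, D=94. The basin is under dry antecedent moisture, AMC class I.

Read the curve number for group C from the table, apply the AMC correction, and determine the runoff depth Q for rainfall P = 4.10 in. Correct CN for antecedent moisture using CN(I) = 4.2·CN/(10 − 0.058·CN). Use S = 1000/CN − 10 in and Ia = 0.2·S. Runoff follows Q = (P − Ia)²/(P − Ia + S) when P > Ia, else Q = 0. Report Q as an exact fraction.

NRCS table: fallow, bare soil, soil group C → CN(II) = 91
CN(I) from CN(II)=91: (4.2·91)/(10 − 0.058·91) = 63700/787 ≈ 80.940
S = 1000/(63700/787) − 10 = 1500/637 in ≈ 2.355 in
Ia = 0.2·(1500/637) = 300/637 in ≈ 0.471 in
Since P=4.100 > Ia=0.471: effective rainfall P−Ia = 23117/6370 in
Runoff Q = (P−Ia)²/(P−Ia+S) = (3.629)²/(3.629+2.355) = 534395689/242805290 ≈ 2.201 in

Q = 534395689/242805290 in ≈ 2.201 in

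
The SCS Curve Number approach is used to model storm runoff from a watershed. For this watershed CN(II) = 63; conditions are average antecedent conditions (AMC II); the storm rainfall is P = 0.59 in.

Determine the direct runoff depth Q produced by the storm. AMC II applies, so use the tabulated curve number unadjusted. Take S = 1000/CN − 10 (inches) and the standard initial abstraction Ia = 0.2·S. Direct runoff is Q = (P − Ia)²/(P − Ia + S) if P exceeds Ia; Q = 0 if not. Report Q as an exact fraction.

Q = 0 in ≈ 0.000 in

AMC II — tabulated CN = 63 applies directly.
Retention S: 1000/CN − 10 with CN=63.000 → S = 370/63 ≈ 5.873 in
Ia = 0.2·(370/63) = 74/63 in ≈ 1.175 in
P = 0.590 ≤ Ia = 1.175 in: entire storm abstracted, Q = 0.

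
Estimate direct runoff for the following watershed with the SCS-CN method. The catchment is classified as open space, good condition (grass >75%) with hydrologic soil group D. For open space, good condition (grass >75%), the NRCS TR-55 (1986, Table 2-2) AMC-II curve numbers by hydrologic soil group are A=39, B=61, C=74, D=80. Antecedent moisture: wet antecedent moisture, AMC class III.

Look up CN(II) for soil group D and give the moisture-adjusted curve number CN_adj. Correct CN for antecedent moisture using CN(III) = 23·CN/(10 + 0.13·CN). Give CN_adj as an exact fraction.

NRCS table: open space, good condition (grass >75%), soil group D → CN(II) = 80
CN(III) from CN(II)=80: (23·80)/(10 + 0.13·80) = 4600/51 ≈ 90.196

CN_adj = 4600/51 ≈ 90.196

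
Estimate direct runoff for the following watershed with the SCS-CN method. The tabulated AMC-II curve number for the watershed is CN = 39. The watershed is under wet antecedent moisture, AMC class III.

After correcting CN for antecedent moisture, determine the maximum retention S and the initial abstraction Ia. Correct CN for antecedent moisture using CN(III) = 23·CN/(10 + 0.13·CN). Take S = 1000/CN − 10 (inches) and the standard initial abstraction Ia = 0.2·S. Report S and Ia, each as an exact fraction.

Adjust CN=39 to AMC III: 23·39/(10 + 0.13·39) → 897 ÷ (1507/100) = 89700/1507 ≈ 59.522
Max retention: S = 1000/(89700/1507) − 10 = 6100/897 in (≈ 6.800 in)
Ia = 0.2·(6100/897) = 1220/897 in ≈ 1.360 in

S = 6100/897 in ≈ 6.800 in; Ia = 1220/897 in ≈ 1.360 in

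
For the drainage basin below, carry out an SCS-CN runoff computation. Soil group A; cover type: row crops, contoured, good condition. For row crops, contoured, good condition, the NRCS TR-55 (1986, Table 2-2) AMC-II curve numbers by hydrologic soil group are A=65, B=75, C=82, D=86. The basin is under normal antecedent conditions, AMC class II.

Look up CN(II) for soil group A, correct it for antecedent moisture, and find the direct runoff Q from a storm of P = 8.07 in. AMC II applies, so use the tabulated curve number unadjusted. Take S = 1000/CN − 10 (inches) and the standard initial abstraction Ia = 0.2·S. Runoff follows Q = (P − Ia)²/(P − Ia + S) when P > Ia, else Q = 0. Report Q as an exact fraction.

Q = 82646281/20918300 in ≈ 3.951 in

NRCS table: row crops, contoured, good condition, soil group A → CN(II) = 65
AMC II — tabulated CN = 65 applies directly.
S = 1000/65 − 10 = 70/13 in ≈ 5.385 in
Ia = 0.2S: 0.2·5.385 = 1.077 in (exactly 14/13)
P − Ia = 8.070 − 1.077 = 9091/1300 ≈ 6.993 in (> 0, runoff occurs)
Q: (9091/1300)² ÷ (16091/1300) = 82646281/20918300 in (≈ 3.951 in)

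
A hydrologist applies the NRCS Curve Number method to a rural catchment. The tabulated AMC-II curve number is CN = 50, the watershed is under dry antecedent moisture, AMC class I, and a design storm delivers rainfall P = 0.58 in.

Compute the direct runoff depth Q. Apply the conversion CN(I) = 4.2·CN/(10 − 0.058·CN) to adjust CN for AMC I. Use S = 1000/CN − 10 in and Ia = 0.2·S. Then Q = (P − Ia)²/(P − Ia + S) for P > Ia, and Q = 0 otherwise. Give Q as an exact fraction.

Q = 0 in ≈ 0.000 in

CN(I) from CN(II)=50: (4.2·50)/(10 − 0.058·50) = 2100/71 ≈ 29.577
Max retention: S = 1000/(2100/71) − 10 = 500/21 in (≈ 23.810 in)
Ia = 0.2S: 0.2·23.810 = 4.762 in (exactly 100/21)
P = 0.580 ≤ Ia = 4.762 in: entire storm abstracted, Q = 0.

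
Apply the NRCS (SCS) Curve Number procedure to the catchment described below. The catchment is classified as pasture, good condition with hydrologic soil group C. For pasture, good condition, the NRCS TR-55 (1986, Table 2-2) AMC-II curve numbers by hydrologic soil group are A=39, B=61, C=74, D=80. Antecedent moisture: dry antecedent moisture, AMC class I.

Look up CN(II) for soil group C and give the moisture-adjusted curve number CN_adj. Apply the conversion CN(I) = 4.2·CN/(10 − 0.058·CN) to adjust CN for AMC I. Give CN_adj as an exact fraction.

NRCS table: pasture, good condition, soil group C → CN(II) = 74
Dry (AMC I): CN(I) = 4.2·74/(10 − 0.058·74) = (1554/5)/(1427/250) = 77700/1427 ≈ 54.450

CN_adj = 77700/1427 ≈ 54.450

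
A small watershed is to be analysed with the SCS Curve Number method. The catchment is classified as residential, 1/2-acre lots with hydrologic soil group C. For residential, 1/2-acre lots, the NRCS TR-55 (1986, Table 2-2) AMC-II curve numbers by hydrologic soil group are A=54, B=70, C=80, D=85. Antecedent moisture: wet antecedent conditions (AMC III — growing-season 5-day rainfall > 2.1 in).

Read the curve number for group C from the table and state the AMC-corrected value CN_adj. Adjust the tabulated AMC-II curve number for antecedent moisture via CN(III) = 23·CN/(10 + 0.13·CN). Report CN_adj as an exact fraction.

NRCS table: residential, 1/2-acre lots, soil group C → CN(II) = 80
Adjust CN=80 to AMC III: 23·80/(10 + 0.13·80) → 1840 ÷ (102/5) = 4600/51 ≈ 90.196

CN_adj = 4600/51 ≈ 90.196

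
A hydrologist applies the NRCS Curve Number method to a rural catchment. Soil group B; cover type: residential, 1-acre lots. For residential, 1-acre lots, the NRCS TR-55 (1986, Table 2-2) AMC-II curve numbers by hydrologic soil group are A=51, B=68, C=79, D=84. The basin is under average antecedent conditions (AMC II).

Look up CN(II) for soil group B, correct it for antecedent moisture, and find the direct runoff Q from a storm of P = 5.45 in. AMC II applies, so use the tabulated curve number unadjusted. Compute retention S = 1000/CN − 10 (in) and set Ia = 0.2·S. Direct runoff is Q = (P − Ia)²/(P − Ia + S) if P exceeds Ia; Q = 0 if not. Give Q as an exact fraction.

Q = 2350089/1065220 in ≈ 2.206 in

NRCS table: residential, 1-acre lots, soil group B → CN(II) = 68
AMC II — tabulated CN = 68 applies directly.
S = 1000/68 − 10 = 80/17 in ≈ 4.706 in
Initial abstraction Ia = S/5 = (80/17)/5 = 16/17 ≈ 0.941 in
Excess rainfall: 5.450 − 0.941 = 4.509 in; P > Ia so Q > 0
Q: (1533/340)² ÷ (3133/340) = 2350089/1065220 in (≈ 2.206 in)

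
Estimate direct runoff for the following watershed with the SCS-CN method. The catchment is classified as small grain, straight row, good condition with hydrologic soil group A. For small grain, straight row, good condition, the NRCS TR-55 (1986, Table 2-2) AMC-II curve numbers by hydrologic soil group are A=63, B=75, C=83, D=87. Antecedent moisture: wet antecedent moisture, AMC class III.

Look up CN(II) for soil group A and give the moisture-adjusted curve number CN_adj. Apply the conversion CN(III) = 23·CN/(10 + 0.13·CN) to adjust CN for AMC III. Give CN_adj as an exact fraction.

CN_adj = 144900/1819 ≈ 79.659

NRCS table: small grain, straight row, good condition, soil group A → CN(II) = 63
Wet (AMC III): CN(III) = 23·63/(10 + 0.13·63) = 1449/(1819/100) = 144900/1819 ≈ 79.659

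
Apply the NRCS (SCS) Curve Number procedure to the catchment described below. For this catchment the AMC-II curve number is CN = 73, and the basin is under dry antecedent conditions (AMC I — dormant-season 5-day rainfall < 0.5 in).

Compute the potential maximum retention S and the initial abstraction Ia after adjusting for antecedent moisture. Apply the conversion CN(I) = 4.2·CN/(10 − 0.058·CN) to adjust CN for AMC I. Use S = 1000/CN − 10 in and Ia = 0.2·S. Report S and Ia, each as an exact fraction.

CN(I) from CN(II)=73: (4.2·73)/(10 − 0.058·73) = 51100/961 ≈ 53.174
Retention S: 1000/CN − 10 with CN=53.174 → S = 4500/511 ≈ 8.806 in
Ia = 0.2S: 0.2·8.806 = 1.761 in (exactly 900/511)

S = 4500/511 in ≈ 8.806 in; Ia = 900/511 in ≈ 1.761 in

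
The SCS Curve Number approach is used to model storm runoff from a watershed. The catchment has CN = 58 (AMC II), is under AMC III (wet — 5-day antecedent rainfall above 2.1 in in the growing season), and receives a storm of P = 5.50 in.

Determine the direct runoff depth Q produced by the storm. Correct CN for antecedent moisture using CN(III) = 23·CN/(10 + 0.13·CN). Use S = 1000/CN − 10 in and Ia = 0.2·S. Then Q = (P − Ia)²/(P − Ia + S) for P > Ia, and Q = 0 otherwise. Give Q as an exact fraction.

Q = 42211009/14269798 in ≈ 2.958 in

Adjust CN=58 to AMC III: 23·58/(10 + 0.13·58) → 1334 ÷ (877/50) = 66700/877 ≈ 76.055
S = 1000/(66700/877) − 10 = 2100/667 in ≈ 3.148 in
Initial abstraction Ia = S/5 = (2100/667)/5 = 420/667 ≈ 0.630 in
Excess rainfall: 5.500 − 0.630 = 4.870 in; P > Ia so Q > 0
Q: (6497/1334)² ÷ (10697/1334) = 42211009/14269798 in (≈ 2.958 in)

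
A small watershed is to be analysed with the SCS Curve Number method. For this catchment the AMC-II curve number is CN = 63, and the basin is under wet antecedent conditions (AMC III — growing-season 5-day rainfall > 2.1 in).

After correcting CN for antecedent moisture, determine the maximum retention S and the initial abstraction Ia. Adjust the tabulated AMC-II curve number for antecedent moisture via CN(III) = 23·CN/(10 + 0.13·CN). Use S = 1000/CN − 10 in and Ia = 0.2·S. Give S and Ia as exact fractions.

S = 3700/1449 in ≈ 2.553 in; Ia = 740/1449 in ≈ 0.511 in

Adjust CN=63 to AMC III: 23·63/(10 + 0.13·63) → 1449 ÷ (1819/100) = 144900/1819 ≈ 79.659
Retention S: 1000/CN − 10 with CN=79.659 → S = 3700/1449 ≈ 2.553 in
Ia = 0.2S: 0.2·2.553 = 0.511 in (exactly 740/1449)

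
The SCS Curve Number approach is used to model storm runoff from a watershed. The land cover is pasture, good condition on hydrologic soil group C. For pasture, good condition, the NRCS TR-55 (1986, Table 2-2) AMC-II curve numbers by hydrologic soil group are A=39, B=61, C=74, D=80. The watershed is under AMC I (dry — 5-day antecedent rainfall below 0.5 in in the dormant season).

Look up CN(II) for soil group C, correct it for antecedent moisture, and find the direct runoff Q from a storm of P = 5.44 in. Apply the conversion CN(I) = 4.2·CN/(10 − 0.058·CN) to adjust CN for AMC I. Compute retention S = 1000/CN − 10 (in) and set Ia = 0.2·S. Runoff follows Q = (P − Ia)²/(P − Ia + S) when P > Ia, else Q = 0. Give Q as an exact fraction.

NRCS table: pasture, good condition, soil group C → CN(II) = 74
Dry (AMC I): CN(I) = 4.2·74/(10 − 0.058·74) = (1554/5)/(1427/250) = 77700/1427 ≈ 54.450
S = 1000/(77700/1427) − 10 = 6500/777 in ≈ 8.366 in
Ia = 0.2·(6500/777) = 1300/777 in ≈ 1.673 in
P − Ia = 5.440 − 1.673 = 73172/19425 ≈ 3.767 in (> 0, runoff occurs)
Runoff Q = (P−Ia)²/(P−Ia+S) = (3.767)²/(3.767+8.366) = 669267698/572241075 ≈ 1.170 in

Q = 669267698/572241075 in ≈ 1.170 in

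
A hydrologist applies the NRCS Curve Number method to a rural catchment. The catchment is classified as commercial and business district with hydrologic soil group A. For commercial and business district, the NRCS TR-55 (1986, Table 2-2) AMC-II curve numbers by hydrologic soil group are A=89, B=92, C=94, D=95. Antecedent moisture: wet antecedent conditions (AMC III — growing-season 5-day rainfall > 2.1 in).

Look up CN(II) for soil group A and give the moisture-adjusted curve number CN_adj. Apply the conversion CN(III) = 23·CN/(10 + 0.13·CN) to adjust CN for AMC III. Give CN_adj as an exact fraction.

NRCS table: commercial and business district, soil group A → CN(II) = 89
CN(III) from CN(II)=89: (23·89)/(10 + 0.13·89) = 204700/2157 ≈ 94.900

CN_adj = 204700/2157 ≈ 94.900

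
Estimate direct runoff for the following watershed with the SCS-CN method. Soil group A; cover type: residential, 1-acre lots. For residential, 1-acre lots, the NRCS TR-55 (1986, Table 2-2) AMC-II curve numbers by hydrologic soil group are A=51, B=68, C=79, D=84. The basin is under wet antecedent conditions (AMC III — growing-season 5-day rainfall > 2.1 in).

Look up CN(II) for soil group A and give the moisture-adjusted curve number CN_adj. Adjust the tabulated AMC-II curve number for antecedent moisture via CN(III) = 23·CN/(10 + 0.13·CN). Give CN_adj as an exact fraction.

NRCS table: residential, 1-acre lots, soil group A → CN(II) = 51
CN(III) from CN(II)=51: (23·51)/(10 + 0.13·51) = 117300/1663 ≈ 70.535

CN_adj = 117300/1663 ≈ 70.535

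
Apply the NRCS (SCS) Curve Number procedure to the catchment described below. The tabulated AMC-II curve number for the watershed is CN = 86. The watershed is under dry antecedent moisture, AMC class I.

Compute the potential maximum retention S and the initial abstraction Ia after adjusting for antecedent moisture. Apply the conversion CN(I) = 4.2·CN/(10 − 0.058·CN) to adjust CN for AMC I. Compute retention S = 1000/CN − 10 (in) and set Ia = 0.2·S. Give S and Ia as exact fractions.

CN(I) from CN(II)=86: (4.2·86)/(10 − 0.058·86) = 12900/179 ≈ 72.067
S = 1000/(12900/179) − 10 = 500/129 in ≈ 3.876 in
Ia = 0.2·(500/129) = 100/129 in ≈ 0.775 in

S = 500/129 in ≈ 3.876 in; Ia = 100/129 in ≈ 0.775 in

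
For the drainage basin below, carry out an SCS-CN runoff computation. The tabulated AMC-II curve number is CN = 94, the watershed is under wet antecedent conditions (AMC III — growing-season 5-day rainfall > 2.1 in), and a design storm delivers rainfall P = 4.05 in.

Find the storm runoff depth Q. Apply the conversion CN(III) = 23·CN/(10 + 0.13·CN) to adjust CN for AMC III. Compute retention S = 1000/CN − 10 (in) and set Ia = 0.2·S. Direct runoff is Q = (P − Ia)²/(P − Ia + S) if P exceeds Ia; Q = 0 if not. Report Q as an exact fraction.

Q = 2486074107/665614940 in ≈ 3.735 in

Adjust CN=94 to AMC III: 23·94/(10 + 0.13·94) → 2162 ÷ (1111/50) = 108100/1111 ≈ 97.300
S = 1000/(108100/1111) − 10 = 300/1081 in ≈ 0.278 in
Ia = 0.2S: 0.2·0.278 = 0.056 in (exactly 60/1081)
Excess rainfall: 4.050 − 0.056 = 3.994 in; P > Ia so Q > 0
Q = (86361/21620)²/((86361/21620) + 300/1081) = (7458222321/467424400)/(92361/21620) = 2486074107/665614940 in ≈ 3.735 in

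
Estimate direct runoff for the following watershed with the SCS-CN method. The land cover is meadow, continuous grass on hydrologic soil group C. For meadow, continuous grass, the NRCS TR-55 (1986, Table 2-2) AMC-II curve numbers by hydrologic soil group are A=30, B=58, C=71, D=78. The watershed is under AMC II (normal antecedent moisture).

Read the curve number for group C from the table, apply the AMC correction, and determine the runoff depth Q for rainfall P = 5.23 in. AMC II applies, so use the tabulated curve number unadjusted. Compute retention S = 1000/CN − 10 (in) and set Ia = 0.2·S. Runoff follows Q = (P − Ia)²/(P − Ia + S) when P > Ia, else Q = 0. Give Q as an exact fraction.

Q = 981756889/428364300 in ≈ 2.292 in

NRCS table: meadow, continuous grass, soil group C → CN(II) = 71
CN(II) = 71; AMC II needs no correction.
Max retention: S = 1000/71 − 10 = 290/71 in (≈ 4.085 in)
Ia = 0.2·(290/71) = 58/71 in ≈ 0.817 in
Since P=5.230 > Ia=0.817: effective rainfall P−Ia = 31333/7100 in
Q = (31333/7100)²/((31333/7100) + 290/71) = (981756889/50410000)/(60333/7100) = 981756889/428364300 in ≈ 2.292 in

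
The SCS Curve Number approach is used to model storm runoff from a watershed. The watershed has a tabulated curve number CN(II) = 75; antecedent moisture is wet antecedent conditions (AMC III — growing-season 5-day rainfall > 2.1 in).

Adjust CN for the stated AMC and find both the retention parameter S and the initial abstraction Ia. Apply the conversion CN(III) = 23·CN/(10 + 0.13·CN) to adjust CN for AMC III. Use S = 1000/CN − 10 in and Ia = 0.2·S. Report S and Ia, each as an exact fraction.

S = 100/69 in ≈ 1.449 in; Ia = 20/69 in ≈ 0.290 in

CN(III) from CN(II)=75: (23·75)/(10 + 0.13·75) = 6900/79 ≈ 87.342
Max retention: S = 1000/(6900/79) − 10 = 100/69 in (≈ 1.449 in)
Initial abstraction Ia = S/5 = (100/69)/5 = 20/69 ≈ 0.290 in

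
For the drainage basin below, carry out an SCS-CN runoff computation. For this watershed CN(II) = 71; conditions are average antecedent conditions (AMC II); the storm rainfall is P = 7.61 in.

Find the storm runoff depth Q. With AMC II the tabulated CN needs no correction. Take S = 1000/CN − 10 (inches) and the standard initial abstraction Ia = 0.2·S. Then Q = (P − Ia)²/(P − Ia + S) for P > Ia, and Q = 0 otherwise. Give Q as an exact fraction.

Q = 2326229361/548340100 in ≈ 4.242 in

CN(II) = 71; AMC II needs no correction.
Max retention: S = 1000/71 − 10 = 290/71 in (≈ 4.085 in)
Ia = 0.2S: 0.2·4.085 = 0.817 in (exactly 58/71)
P − Ia = 7.610 − 0.817 = 48231/7100 ≈ 6.793 in (> 0, runoff occurs)
Q: (48231/7100)² ÷ (77231/7100) = 2326229361/548340100 in (≈ 4.242 in)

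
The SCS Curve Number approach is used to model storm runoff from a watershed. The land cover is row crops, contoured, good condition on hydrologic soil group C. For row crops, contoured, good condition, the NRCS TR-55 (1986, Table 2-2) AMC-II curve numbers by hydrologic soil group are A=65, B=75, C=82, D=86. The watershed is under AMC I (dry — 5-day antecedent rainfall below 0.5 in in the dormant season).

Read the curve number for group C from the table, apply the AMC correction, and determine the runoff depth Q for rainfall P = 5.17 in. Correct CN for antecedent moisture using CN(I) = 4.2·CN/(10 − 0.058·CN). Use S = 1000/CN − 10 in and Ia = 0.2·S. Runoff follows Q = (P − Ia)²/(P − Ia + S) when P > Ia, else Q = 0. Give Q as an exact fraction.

NRCS table: row crops, contoured, good condition, soil group C → CN(II) = 82
Adjust CN=82 to AMC I: 4.2·82/(10 − 0.058·82) → (1722/5) ÷ (1311/250) = 28700/437 ≈ 65.675
S = 1000/(28700/437) − 10 = 1500/287 in ≈ 5.226 in
Initial abstraction Ia = S/5 = (1500/287)/5 = 300/287 ≈ 1.045 in
Excess rainfall: 5.170 − 1.045 = 4.125 in; P > Ia so Q > 0
Runoff Q = (P−Ia)²/(P−Ia+S) = (4.125)²/(4.125+5.226) = 14013587641/7702477300 ≈ 1.819 in

Q = 14013587641/7702477300 in ≈ 1.819 in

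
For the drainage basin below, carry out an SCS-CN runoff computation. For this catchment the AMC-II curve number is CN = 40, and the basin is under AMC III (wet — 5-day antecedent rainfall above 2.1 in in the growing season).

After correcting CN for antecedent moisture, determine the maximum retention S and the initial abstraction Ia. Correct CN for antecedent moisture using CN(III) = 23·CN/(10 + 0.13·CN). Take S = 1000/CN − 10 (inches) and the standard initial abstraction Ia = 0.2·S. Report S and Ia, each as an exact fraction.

Adjust CN=40 to AMC III: 23·40/(10 + 0.13·40) → 920 ÷ (76/5) = 1150/19 ≈ 60.526
Retention S: 1000/CN − 10 with CN=60.526 → S = 150/23 ≈ 6.522 in
Ia = 0.2·(150/23) = 30/23 in ≈ 1.304 in

S = 150/23 in ≈ 6.522 in; Ia = 30/23 in ≈ 1.304 in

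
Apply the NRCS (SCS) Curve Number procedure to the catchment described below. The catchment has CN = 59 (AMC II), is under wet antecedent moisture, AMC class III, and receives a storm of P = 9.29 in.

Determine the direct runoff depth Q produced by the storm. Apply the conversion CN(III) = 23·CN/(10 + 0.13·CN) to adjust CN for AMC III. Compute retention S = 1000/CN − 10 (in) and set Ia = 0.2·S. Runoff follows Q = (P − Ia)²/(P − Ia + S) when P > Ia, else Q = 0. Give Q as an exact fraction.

Adjust CN=59 to AMC III: 23·59/(10 + 0.13·59) → 1357 ÷ (1767/100) = 135700/1767 ≈ 76.797
Max retention: S = 1000/(135700/1767) − 10 = 4100/1357 in (≈ 3.021 in)
Ia = 0.2S: 0.2·3.021 = 0.604 in (exactly 820/1357)
Excess rainfall: 9.290 − 0.604 = 8.686 in; P > Ia so Q > 0
Q = (1178653/135700)²/((1178653/135700) + 4100/1357) = (1389222894409/18414490000)/(1588653/135700) = 1389222894409/215580212100 in ≈ 6.444 in

Q = 1389222894409/215580212100 in ≈ 6.444 in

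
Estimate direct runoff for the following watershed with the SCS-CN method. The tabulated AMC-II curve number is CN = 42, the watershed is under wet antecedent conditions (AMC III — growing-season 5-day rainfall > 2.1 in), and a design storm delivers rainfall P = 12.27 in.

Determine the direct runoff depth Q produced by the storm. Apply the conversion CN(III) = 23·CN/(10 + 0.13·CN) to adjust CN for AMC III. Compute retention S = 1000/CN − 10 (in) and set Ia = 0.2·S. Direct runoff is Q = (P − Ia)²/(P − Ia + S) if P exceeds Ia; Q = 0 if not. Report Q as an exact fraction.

Adjust CN=42 to AMC III: 23·42/(10 + 0.13·42) → 966 ÷ (773/50) = 48300/773 ≈ 62.484
Retention S: 1000/CN − 10 with CN=62.484 → S = 2900/483 ≈ 6.004 in
Ia = 0.2·(2900/483) = 580/483 in ≈ 1.201 in
Since P=12.270 > Ia=1.201: effective rainfall P−Ia = 534641/48300 in
Q: (534641/48300)² ÷ (824641/48300) = 285840998881/39830160300 in (≈ 7.176 in)

Q = 285840998881/39830160300 in ≈ 7.176 in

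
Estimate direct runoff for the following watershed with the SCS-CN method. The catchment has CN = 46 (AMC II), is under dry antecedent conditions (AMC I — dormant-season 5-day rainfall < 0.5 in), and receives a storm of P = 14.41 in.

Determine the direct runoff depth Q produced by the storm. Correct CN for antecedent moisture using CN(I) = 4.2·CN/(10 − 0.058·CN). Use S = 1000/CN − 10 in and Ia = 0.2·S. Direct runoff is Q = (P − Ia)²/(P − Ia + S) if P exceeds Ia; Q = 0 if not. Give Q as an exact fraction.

CN(I) from CN(II)=46: (4.2·46)/(10 − 0.058·46) = 16100/611 ≈ 26.350
S = 1000/(16100/611) − 10 = 4500/161 in ≈ 27.950 in
Ia = 0.2S: 0.2·27.950 = 5.590 in (exactly 900/161)
Excess rainfall: 14.410 − 5.590 = 8.820 in; P > Ia so Q > 0
Q = (142001/16100)²/((142001/16100) + 4500/161) = (20164284001/259210000)/(592001/16100) = 20164284001/9531216100 in ≈ 2.116 in

Q = 20164284001/9531216100 in ≈ 2.116 in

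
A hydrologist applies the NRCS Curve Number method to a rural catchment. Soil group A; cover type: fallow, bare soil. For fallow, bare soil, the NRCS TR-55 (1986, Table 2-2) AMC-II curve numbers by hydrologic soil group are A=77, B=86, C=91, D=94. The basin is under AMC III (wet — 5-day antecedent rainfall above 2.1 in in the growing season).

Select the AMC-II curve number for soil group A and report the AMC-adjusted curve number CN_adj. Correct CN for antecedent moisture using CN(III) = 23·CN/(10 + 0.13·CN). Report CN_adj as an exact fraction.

NRCS table: fallow, bare soil, soil group A → CN(II) = 77
Adjust CN=77 to AMC III: 23·77/(10 + 0.13·77) → 1771 ÷ (2001/100) = 7700/87 ≈ 88.506

CN_adj = 7700/87 ≈ 88.506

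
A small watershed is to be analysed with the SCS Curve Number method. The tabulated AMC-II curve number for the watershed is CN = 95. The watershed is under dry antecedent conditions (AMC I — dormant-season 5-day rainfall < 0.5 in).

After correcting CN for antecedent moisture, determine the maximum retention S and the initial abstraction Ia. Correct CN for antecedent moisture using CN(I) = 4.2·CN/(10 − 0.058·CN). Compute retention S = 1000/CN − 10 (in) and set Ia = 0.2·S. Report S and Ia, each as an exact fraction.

S = 500/399 in ≈ 1.253 in; Ia = 100/399 in ≈ 0.251 in

Adjust CN=95 to AMC I: 4.2·95/(10 − 0.058·95) → 399 ÷ (449/100) = 39900/449 ≈ 88.864
Max retention: S = 1000/(39900/449) − 10 = 500/399 in (≈ 1.253 in)
Ia = 0.2·(500/399) = 100/399 in ≈ 0.251 in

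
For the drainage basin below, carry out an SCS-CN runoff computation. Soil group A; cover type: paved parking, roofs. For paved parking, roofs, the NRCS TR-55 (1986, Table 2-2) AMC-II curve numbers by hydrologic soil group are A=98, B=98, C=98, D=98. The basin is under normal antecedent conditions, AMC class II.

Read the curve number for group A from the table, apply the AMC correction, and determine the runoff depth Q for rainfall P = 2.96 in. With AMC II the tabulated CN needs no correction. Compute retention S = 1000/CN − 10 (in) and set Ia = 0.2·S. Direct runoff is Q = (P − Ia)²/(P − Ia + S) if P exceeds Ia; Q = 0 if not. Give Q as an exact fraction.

NRCS table: paved parking, roofs, soil group A → CN(II) = 98
Average conditions: CN = 98 (no AMC adjustment).
Max retention: S = 1000/98 − 10 = 10/49 in (≈ 0.204 in)
Ia = 0.2S: 0.2·0.204 = 0.041 in (exactly 2/49)
Excess rainfall: 2.960 − 0.041 = 2.919 in; P > Ia so Q > 0
Q: (3576/1225)² ÷ (3826/1225) = 6393888/2343425 in (≈ 2.728 in)

Q = 6393888/2343425 in ≈ 2.728 in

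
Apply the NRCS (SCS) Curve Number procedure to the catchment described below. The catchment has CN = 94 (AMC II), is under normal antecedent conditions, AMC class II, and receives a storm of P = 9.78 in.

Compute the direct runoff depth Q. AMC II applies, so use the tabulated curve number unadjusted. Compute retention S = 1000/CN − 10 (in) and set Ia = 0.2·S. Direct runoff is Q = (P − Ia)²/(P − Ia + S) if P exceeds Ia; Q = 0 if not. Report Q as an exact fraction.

AMC II — tabulated CN = 94 applies directly.
Max retention: S = 1000/94 − 10 = 30/47 in (≈ 0.638 in)
Ia = 0.2S: 0.2·0.638 = 0.128 in (exactly 6/47)
Since P=9.780 > Ia=0.128: effective rainfall P−Ia = 22683/2350 in
Runoff Q = (P−Ia)²/(P−Ia+S) = (9.652)²/(9.652+0.638) = 57168721/6314450 ≈ 9.054 in

Q = 57168721/6314450 in ≈ 9.054 in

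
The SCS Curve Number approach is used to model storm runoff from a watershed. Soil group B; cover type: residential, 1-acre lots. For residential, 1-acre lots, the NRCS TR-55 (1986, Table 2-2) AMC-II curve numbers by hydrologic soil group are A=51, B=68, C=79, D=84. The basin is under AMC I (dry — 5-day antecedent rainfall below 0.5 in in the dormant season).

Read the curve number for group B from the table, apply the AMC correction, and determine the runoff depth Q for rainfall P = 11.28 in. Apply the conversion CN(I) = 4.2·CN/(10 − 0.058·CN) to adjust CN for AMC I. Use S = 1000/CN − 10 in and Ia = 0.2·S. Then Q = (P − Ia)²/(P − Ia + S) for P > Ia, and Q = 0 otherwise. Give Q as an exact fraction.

Q = 3254147138/806257725 in ≈ 4.036 in

NRCS table: residential, 1-acre lots, soil group B → CN(II) = 68
Dry (AMC I): CN(I) = 4.2·68/(10 − 0.058·68) = (1428/5)/(757/125) = 35700/757 ≈ 47.160
Retention S: 1000/CN − 10 with CN=47.160 → S = 4000/357 ≈ 11.204 in
Initial abstraction Ia = S/5 = (4000/357)/5 = 800/357 ≈ 2.241 in
P − Ia = 11.280 − 2.241 = 80674/8925 ≈ 9.039 in (> 0, runoff occurs)
Q: (80674/8925)² ÷ (180674/8925) = 3254147138/806257725 in (≈ 4.036 in)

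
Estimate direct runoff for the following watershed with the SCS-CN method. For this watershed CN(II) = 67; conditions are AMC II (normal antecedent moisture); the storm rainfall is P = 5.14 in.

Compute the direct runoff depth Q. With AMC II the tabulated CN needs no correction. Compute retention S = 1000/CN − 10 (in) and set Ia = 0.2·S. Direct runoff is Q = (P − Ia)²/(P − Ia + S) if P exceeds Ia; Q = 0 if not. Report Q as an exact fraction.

Q = 193738561/101903650 in ≈ 1.901 in

CN(II) = 67; AMC II needs no correction.
S = 1000/67 − 10 = 330/67 in ≈ 4.925 in
Ia = 0.2S: 0.2·4.925 = 0.985 in (exactly 66/67)
Since P=5.140 > Ia=0.985: effective rainfall P−Ia = 13919/3350 in
Runoff Q = (P−Ia)²/(P−Ia+S) = (4.155)²/(4.155+4.925) = 193738561/101903650 ≈ 1.901 in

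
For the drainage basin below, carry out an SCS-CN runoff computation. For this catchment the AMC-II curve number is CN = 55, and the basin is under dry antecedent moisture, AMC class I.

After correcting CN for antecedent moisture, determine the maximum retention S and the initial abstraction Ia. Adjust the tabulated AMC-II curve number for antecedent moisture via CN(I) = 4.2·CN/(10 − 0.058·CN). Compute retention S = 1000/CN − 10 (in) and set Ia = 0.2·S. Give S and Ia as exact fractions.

CN(I) from CN(II)=55: (4.2·55)/(10 − 0.058·55) = 7700/227 ≈ 33.921
S = 1000/(7700/227) − 10 = 1500/77 in ≈ 19.481 in
Initial abstraction Ia = S/5 = (1500/77)/5 = 300/77 ≈ 3.896 in

S = 1500/77 in ≈ 19.481 in; Ia = 300/77 in ≈ 3.896 in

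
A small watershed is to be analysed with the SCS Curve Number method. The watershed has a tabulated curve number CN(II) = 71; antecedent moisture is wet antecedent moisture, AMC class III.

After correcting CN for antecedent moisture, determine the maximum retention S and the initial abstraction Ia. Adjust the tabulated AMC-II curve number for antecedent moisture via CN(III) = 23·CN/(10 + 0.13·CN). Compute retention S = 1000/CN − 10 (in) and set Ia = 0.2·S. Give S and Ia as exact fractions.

S = 2900/1633 in ≈ 1.776 in; Ia = 580/1633 in ≈ 0.355 in

Wet (AMC III): CN(III) = 23·71/(10 + 0.13·71) = 1633/(1923/100) = 163300/1923 ≈ 84.919
Max retention: S = 1000/(163300/1923) − 10 = 2900/1633 in (≈ 1.776 in)
Ia = 0.2·(2900/1633) = 580/1633 in ≈ 0.355 in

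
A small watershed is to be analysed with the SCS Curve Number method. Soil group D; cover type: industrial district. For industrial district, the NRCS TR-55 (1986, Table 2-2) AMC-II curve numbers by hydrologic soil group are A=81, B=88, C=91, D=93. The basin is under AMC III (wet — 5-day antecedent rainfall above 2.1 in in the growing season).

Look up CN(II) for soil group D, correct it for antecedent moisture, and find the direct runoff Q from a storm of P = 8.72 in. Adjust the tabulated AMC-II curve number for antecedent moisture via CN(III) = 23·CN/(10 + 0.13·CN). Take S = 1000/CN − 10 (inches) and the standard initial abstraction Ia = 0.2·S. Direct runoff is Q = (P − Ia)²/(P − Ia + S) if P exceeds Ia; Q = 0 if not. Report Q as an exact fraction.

Q = 107092845602/12842074725 in ≈ 8.339 in

NRCS table: industrial district, soil group D → CN(II) = 93
Wet (AMC III): CN(III) = 23·93/(10 + 0.13·93) = 2139/(2209/100) = 213900/2209 ≈ 96.831
Max retention: S = 1000/(213900/2209) − 10 = 700/2139 in (≈ 0.327 in)
Ia = 0.2·(700/2139) = 140/2139 in ≈ 0.065 in
Excess rainfall: 8.720 − 0.065 = 8.655 in; P > Ia so Q > 0
Q = (462802/53475)²/((462802/53475) + 700/2139) = (214185691204/2859575625)/(480302/53475) = 107092845602/12842074725 in ≈ 8.339 in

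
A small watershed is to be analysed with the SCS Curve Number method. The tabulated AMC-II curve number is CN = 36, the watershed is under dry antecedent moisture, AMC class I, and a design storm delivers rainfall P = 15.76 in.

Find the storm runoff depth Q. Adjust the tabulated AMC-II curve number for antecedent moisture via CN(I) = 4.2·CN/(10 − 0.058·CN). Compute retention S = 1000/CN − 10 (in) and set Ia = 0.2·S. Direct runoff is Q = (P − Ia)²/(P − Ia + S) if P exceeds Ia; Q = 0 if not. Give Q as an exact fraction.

Dry (AMC I): CN(I) = 4.2·36/(10 − 0.058·36) = (756/5)/(989/125) = 18900/989 ≈ 19.110
Max retention: S = 1000/(18900/989) − 10 = 8000/189 in (≈ 42.328 in)
Ia = 0.2S: 0.2·42.328 = 8.466 in (exactly 1600/189)
Since P=15.760 > Ia=8.466: effective rainfall P−Ia = 34466/4725 in
Q = (34466/4725)²/((34466/4725) + 8000/189) = (1187905156/22325625)/(234466/4725) = 593952578/553925925 in ≈ 1.072 in

Q = 593952578/553925925 in ≈ 1.072 in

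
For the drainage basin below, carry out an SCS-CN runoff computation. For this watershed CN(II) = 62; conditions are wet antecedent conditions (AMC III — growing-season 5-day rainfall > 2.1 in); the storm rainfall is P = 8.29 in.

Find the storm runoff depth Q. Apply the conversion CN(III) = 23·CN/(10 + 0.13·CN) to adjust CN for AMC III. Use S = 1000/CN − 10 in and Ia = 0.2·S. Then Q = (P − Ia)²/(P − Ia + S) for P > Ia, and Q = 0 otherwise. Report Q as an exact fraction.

Adjust CN=62 to AMC III: 23·62/(10 + 0.13·62) → 1426 ÷ (903/50) = 71300/903 ≈ 78.959
S = 1000/(71300/903) − 10 = 1900/713 in ≈ 2.665 in
Ia = 0.2S: 0.2·2.665 = 0.533 in (exactly 380/713)
Excess rainfall: 8.290 − 0.533 = 7.757 in; P > Ia so Q > 0
Runoff Q = (P−Ia)²/(P−Ia+S) = (7.757)²/(7.757+2.665) = 305894167929/52981390100 ≈ 5.774 in

Q = 305894167929/52981390100 in ≈ 5.774 in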